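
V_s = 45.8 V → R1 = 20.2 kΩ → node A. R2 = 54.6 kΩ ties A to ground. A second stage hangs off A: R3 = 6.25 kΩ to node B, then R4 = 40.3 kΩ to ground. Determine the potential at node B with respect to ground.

V_B ≈ 22.0 V

Node A sees R2 in parallel with the series input of stage 2, R3 + R4 = 46.55 kΩ.
R2 ‖ (R3+R4) = 25.13 kΩ.
V_A = 45.8 × 25.13/(20.2 + 25.13) = 25.39 V.
Then the unloaded second divider: V_B = V_A × R4/(R3+R4) = 25.39 × 0.8657 = 21.98 V.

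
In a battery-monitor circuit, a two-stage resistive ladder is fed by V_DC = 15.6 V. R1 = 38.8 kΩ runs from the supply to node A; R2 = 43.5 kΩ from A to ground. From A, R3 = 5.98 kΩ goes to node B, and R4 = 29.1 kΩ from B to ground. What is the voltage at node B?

Looking into the second stage from A: R3 + R4 = 35.08 kΩ appears in parallel with R2.
R2 ‖ (R3+R4) = 19.42 kΩ.
V_A = 15.6 × 19.42/(38.8 + 19.42) = 5.203 V.
Stage 2 is unloaded, so V_B = V_A · R4/(R3+R4) = 5.203 × 29.1/35.08 = 4.316 V.

V_B ≈ 4.32 V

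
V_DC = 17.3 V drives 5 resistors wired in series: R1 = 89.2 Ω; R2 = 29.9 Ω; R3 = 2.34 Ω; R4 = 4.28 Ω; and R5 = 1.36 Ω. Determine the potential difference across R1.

V ≈ 12.1 V

Series total: ΣR = 89.2 + 29.9 + 2.34 + 4.28 + 1.36 = 127.1 Ω.
By the voltage-divider rule, V = 17.3 × 89.20/127.1 = 12.14 V.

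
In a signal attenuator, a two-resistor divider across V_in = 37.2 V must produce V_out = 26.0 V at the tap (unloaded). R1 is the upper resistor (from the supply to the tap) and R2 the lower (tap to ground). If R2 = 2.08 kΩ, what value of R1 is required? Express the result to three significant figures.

The divider ratio is R2/(R1+R2) = 26.0/37.2 = 0.6989.
Rearranging, R1 = R2·(1−k)/k = 2.08 × 0.4308 = 0.8960 kΩ.

R1 ≈ 0.896 kΩ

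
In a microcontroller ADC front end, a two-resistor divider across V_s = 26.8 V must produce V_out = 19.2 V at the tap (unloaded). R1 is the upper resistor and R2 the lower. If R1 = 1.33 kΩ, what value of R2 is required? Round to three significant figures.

V_out/V_s = R2/(R1+R2) = 0.7164.
R2 = R1 · 0.7164/(1 − 0.7164) = 3.360 kΩ.

R2 ≈ 3.36 kΩ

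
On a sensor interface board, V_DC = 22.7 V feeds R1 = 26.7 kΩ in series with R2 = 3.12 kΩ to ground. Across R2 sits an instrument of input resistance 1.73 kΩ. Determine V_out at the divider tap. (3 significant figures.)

First combine the lower leg with the load: R2 ‖ R_L = 1.113 kΩ.
Now apply the divider: V_out = 22.7 × 0.04001 = 0.9083 V.

V_out ≈ 0.908 V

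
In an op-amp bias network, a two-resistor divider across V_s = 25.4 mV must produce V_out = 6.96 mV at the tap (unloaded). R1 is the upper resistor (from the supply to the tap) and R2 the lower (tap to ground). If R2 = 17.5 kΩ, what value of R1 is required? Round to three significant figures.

V_out/V_s = R2/(R1+R2) = 0.2740.
Rearranging, R1 = R2·(1−k)/k = 17.5 × 2.649 = 46.36 kΩ.

R1 ≈ 46.4 kΩ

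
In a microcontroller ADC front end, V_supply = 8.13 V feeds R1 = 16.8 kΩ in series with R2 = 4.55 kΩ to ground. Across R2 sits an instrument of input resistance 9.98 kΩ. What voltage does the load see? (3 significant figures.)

V_out ≈ 1.28 V

The load sits in parallel with R2, giving an effective lower resistance R2' = R2·R_L/(R2+R_L) = 3.125 kΩ.
Voltage divider with the loaded lower leg: V_out = 8.13 × 3.125/(16.8 + 3.125) = 8.13 × 0.1568 = 1.275 V.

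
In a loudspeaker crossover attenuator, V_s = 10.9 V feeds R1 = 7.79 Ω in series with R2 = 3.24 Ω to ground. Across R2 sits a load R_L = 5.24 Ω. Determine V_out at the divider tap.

V_out ≈ 2.23 V

First combine the lower leg with the load: R2 ‖ R_L = 2.002 Ω.
Then V_out = V_s · R2'/(R1 + R2') = 10.9 × 2.002/9.792 = 2.229 V.
(Unloaded it would be 3.20 V; the load pulls it down.)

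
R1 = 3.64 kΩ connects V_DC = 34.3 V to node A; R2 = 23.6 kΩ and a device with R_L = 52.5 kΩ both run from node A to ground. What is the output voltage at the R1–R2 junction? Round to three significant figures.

R2 ‖ R_L = (23.6 × 52.5)/(23.6 + 52.5) = 16.28 kΩ.
Then V_out = V_DC · R2'/(R1 + R2') = 34.3 × 16.28/19.92 = 28.03 V.

V_out ≈ 28.0 V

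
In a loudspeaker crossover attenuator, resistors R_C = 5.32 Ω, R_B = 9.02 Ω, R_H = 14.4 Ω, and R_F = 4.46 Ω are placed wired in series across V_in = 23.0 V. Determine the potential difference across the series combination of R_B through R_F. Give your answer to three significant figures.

V ≈ 19.3 V

Series total: ΣR = 5.32 + 9.02 + 14.4 + 4.46 = 33.20 Ω.
R_{R_B..R_F} = 9.02 + 14.4 + 4.46 = 27.88 Ω.
Voltage divider: V = V_in · (27.88 / 33.20) = 23.0 × 0.8398 = 19.31 V.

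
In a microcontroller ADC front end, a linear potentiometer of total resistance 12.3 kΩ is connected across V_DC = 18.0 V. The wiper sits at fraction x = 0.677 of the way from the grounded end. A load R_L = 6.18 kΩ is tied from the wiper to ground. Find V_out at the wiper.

V_out ≈ 8.49 V

Split the track: R_lower = x·R_p = 8.327 kΩ, R_upper = (1−x)·R_p = 3.973 kΩ.
(x·R_p) ‖ R_L = 3.547 kΩ.
Then V_out = V_DC · 3.547/(3.973 + 3.547) = 8.491 V.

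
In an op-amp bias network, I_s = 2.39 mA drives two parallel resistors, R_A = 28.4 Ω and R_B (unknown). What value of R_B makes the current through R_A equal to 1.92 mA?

R_B ≈ 116 Ω

The fraction through R_A equals R_B/(R_A+R_B).
1.92/2.39 = R_B/(R_A + R_B) → R_B = R_A · (0.8033)/(1 − 0.8033) = 28.4 × 4.085 = 116.0 Ω.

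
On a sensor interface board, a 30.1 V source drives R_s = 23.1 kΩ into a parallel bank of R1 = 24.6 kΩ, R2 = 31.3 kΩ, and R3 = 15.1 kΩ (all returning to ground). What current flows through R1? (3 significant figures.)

I ≈ 0.291 mA

Combine the parallel branches: R_p = (1/24.6 + 1/31.3 + 1/15.1)⁻¹ = 7.203 kΩ.
V_A by voltage divider: V_A = 30.1 × 7.203/(23.1 + 7.203) = 7.155 V.
Branch current I = V_A/R1 = 7.155/24.6 = 0.2909 mA.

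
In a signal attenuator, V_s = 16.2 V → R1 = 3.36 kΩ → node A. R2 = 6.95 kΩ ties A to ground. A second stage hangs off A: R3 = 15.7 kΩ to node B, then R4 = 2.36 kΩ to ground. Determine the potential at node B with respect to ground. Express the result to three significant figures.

Node A sees R2 in parallel with the series input of stage 2, R3 + R4 = 18.06 kΩ.
R2 ‖ (R3+R4) = 5.019 kΩ.
First divider: V_A = V_s · 5.019/(3.36 + 5.019) = 9.704 V.
Stage 2 is unloaded, so V_B = V_A · R4/(R3+R4) = 9.704 × 2.36/18.06 = 1.268 V.

V_B ≈ 1.27 V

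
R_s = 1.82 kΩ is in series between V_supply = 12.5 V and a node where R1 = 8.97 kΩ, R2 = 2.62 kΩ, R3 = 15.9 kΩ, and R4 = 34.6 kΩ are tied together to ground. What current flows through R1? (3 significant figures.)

Parallel bank: R_p = 1/(1/8.97 + 1/2.62 + 1/15.9 + 1/34.6) = 1.710 kΩ.
Node voltage V_A = V_supply · R_p/(R_s + R_p) = 12.5 × 0.4844 = 6.054 V.
Branch current I = V_A/R1 = 6.054/8.97 = 0.6750 mA.
(Check via current divider: I_total = 3.542 mA; share G_k/ΣG = 0.1906 → same result.)

I ≈ 0.675 mA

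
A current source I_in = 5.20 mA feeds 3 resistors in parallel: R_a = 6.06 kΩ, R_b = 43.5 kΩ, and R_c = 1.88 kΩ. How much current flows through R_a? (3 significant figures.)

I ≈ 1.19 mA

ΣG = 1/6.06 + 1/43.5 + 1/1.88 = 0.7199.
Current divider: I(R_a) = I_in · G_k/ΣG = 5.20 × (0.1650/0.7199) = 5.20 × 0.2292 = 1.192 mA.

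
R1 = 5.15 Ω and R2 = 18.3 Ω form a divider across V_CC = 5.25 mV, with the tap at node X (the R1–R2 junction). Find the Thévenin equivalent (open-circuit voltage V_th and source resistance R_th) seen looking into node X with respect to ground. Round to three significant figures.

V_th ≈ 4.10 mV, R_th ≈ 4.02 Ω

V_th is the unloaded tap voltage: V_CC · R2/(R1+R2) = 5.25 × 0.7804 = 4.097 mV.
With V_CC suppressed (replaced by a short), R_th = R1 ‖ R2 = (5.150 × 18.3)/(5.150 + 18.3) = 4.019 Ω.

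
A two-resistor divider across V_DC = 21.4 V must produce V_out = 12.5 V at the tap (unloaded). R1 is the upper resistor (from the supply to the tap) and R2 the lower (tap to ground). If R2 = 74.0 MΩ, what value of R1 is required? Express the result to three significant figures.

R1 ≈ 52.7 MΩ

The divider ratio is R2/(R1+R2) = 12.5/21.4 = 0.5841.
R1 = R2·(1/k − 1) = 74.0 × 0.7120 = 52.69 MΩ.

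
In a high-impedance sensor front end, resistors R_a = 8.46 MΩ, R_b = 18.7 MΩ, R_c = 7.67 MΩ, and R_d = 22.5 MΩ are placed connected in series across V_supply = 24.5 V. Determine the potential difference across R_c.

V ≈ 3.28 V

Series total: ΣR = 8.46 + 18.7 + 7.67 + 22.5 = 57.33 MΩ.
V = V_supply · R/ΣR = 24.5 × 0.1338 = 3.278 V.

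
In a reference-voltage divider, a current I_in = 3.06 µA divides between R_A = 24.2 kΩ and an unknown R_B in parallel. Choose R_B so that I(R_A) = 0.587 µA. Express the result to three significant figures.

R_B ≈ 5.74 kΩ

In a two-way split, I_A/I_in = R_B/(R_A + R_B).
With f = 0.1918, R_B = R_A · f/(1−f) = 24.2 × 0.2374 = 5.744 kΩ.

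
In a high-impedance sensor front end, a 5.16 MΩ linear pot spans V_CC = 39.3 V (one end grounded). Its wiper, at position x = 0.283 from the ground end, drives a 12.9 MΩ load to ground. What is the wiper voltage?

Lower segment x·R_p = 1.460 MΩ; upper segment (1−x)·R_p = 3.700 MΩ.
R_L loads the lower segment: effective lower R = 1.312 MΩ.
Loaded-divider output: V_out = 39.3 × 0.2618 = 10.29 V.
(Unloaded: V_out = x·V_CC = 11.1 V.)

V_out ≈ 10.3 V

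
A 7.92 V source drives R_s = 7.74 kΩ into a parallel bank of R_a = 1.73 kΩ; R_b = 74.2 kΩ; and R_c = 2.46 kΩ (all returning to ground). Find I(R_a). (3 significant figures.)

I ≈ 0.525 mA

Equivalent of the parallel group: R_p = 1.002 kΩ.
V_A by voltage divider: V_A = 7.92 × 1.002/(7.74 + 1.002) = 0.9078 V.
I(R_a) = V_A / R_a = 0.9078/1.73 = 0.5247 mA.
(Equivalently: I_total = 0.9060 mA, then current-divider fraction G_k/ΣG = 0.5792.)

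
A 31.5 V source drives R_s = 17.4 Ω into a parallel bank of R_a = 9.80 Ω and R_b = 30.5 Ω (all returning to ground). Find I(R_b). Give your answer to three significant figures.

I ≈ 0.309 A

Parallel bank: R_p = 1/(1/9.80 + 1/30.5) = 7.417 Ω.
V_A by voltage divider: V_A = 31.5 × 7.417/(17.4 + 7.417) = 9.414 V.
I(R_b) = V_A / R_b = 9.414/30.5 = 0.3087 A.
(Check via current divider: I_total = 1.269 A; share G_k/ΣG = 0.2432 → same result.)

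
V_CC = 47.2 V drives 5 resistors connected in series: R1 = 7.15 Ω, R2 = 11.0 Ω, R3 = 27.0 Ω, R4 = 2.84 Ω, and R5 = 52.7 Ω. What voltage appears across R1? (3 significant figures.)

V ≈ 3.35 V

Series total: ΣR = 7.15 + 11.0 + 27.0 + 2.84 + 52.7 = 100.7 Ω.
Voltage divider: V = V_CC · (7.150 / 100.7) = 47.2 × 0.07101 = 3.352 V.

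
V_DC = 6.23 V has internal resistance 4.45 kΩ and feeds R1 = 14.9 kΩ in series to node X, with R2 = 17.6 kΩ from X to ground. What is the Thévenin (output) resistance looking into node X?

R_th ≈ 9.22 kΩ

R1' = 4.45 + 14.9 = 19.35 kΩ (source resistance + R1).
With V_DC suppressed (replaced by a short), R_th = R1' ‖ R2 = (19.35 × 17.6)/(19.35 + 17.6) = 9.217 kΩ.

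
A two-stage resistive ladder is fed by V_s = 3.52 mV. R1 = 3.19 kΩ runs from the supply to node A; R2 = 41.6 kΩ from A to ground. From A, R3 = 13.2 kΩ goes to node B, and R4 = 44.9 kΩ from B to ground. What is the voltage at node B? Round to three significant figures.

V_B ≈ 2.40 mV

Looking into the second stage from A: R3 + R4 = 58.10 kΩ appears in parallel with R2.
Effective lower resistance at A: R2 ‖ 58.10 = 24.24 kΩ.
First divider: V_A = V_s · 24.24/(3.19 + 24.24) = 3.111 mV.
Then the unloaded second divider: V_B = V_A × R4/(R3+R4) = 3.111 × 0.7728 = 2.404 mV.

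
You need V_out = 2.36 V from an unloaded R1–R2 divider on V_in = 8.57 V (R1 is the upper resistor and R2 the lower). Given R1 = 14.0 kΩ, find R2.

V_out/V_in = R2/(R1+R2) = 0.2754.
So R2 = R1 · V_out/(V_in − V_out) = 14.0 × 2.36/(8.57 − 2.36) = 14.0 × 0.3800 = 5.320 kΩ.

R2 ≈ 5.32 kΩ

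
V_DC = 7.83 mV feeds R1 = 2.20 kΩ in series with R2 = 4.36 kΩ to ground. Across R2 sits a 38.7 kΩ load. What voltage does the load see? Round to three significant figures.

V_out ≈ 5.01 mV

The load sits in parallel with R2, giving an effective lower resistance R2' = R2·R_L/(R2+R_L) = 3.919 kΩ.
Then V_out = V_DC · R2'/(R1 + R2') = 7.83 × 3.919/6.119 = 5.015 mV.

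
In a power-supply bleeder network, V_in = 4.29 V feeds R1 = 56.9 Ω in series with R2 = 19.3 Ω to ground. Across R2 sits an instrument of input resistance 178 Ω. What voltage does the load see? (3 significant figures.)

V_out ≈ 1.01 V

The load sits in parallel with R2, giving an effective lower resistance R2' = R2·R_L/(R2+R_L) = 17.41 Ω.
Now apply the divider: V_out = 4.29 × 0.2343 = 1.005 V.
(Unloaded it would be 1.09 V; the load pulls it down.)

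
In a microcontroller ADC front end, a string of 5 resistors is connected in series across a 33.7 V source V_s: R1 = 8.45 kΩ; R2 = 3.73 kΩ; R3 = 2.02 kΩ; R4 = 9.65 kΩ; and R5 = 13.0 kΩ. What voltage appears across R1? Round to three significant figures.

V ≈ 7.73 V

ΣR = 8.45 + 3.73 + 2.02 + 9.65 + 13.0 = 36.85 kΩ.
V = V_s · R/ΣR = 33.7 × 0.2293 = 7.728 V.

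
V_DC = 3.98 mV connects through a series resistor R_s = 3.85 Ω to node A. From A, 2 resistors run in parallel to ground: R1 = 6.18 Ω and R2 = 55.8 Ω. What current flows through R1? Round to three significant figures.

Equivalent of the parallel group: R_p = 5.564 Ω.
Node voltage V_A = V_DC · R_p/(R_s + R_p) = 3.98 × 0.5910 = 2.352 mV.
I(R1) = V_A / R1 = 2.352/6.18 = 0.3806 mA.

I ≈ 0.381 mA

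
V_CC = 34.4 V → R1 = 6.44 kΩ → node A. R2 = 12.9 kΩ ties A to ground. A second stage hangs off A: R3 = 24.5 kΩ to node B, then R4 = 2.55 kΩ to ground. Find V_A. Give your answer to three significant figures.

Looking into the second stage from A: R3 + R4 = 27.05 kΩ appears in parallel with R2.
Effective lower resistance at A: R2 ‖ 27.05 = 8.735 kΩ.
First divider: V_A = V_CC · 8.735/(6.44 + 8.735) = 19.80 V.

V_A ≈ 19.8 V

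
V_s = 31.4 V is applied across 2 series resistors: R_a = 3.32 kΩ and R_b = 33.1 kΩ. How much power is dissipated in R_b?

P ≈ 24.6 mW

ΣR = 36.42 kΩ → I = 31.4/36.42 = 0.8622 mA.
P = I²R = 0.7433 × 33.1 = 24.60 mW.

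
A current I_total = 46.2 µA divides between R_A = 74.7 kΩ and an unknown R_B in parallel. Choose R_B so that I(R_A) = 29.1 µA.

Two-branch current divider: I_A = I_total · R_B/(R_A + R_B).
29.1/46.2 = R_B/(R_A + R_B) → R_B = R_A · (0.6299)/(1 − 0.6299) = 74.7 × 1.702 = 127.1 kΩ.

R_B ≈ 127 kΩ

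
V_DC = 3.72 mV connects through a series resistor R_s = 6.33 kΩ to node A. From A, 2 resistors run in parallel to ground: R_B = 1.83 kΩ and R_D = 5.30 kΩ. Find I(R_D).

Equivalent of the parallel group: R_p = 1.360 kΩ.
Node voltage V_A = V_DC · R_p/(R_s + R_p) = 3.72 × 0.1769 = 0.6580 mV.
I(R_D) = V_A / R_D = 0.6580/5.30 = 0.1242 µA.

I ≈ 0.124 µA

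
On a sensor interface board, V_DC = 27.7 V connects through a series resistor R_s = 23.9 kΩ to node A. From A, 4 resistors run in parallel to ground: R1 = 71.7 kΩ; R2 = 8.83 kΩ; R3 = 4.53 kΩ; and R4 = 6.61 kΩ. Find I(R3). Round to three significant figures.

Combine the parallel branches: R_p = (1/71.7 + 1/8.83 + 1/4.53 + 1/6.61)⁻¹ = 2.003 kΩ.
V_A by voltage divider: V_A = 27.7 × 2.003/(23.9 + 2.003) = 2.142 V.
I(R3) = V_A / R3 = 2.142/4.53 = 0.4729 mA.

I ≈ 0.473 mA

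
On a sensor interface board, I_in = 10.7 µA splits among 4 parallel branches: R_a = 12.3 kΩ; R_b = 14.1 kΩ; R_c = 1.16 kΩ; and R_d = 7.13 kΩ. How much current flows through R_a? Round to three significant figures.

ΣG = 1/12.3 + 1/14.1 + 1/1.16 + 1/7.13 = 1.155.
Current divider: I(R_a) = I_in · G_k/ΣG = 10.7 × (0.08130/1.155) = 10.7 × 0.07042 = 0.7535 µA.

I ≈ 0.753 µA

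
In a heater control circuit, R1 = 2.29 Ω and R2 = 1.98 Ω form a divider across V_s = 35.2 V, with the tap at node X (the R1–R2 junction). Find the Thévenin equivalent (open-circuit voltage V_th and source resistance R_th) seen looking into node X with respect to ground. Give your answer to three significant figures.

Open-circuit (no load on X): V_th = V_s · R2/(R1 + R2) = 35.2 × 1.98/(2.290 + 1.98) = 16.32 V.
With V_s suppressed (replaced by a short), R_th = R1 ‖ R2 = (2.290 × 1.98)/(2.290 + 1.98) = 1.062 Ω.

V_th ≈ 16.3 V, R_th ≈ 1.06 Ω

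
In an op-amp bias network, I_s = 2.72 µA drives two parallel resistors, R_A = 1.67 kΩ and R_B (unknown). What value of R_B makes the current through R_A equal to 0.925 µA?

R_B ≈ 0.861 kΩ

In a two-way split, I_A/I_s = R_B/(R_A + R_B).
With f = 0.3401, R_B = R_A · f/(1−f) = 1.67 × 0.5153 = 0.8606 kΩ.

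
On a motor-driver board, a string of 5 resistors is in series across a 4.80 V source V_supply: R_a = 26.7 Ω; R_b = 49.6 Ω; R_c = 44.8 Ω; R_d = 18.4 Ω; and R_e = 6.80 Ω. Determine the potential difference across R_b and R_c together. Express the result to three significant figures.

V ≈ 3.10 V

Total series resistance ΣR = 26.7 + 49.6 + 44.8 + 18.4 + 6.80 = 146.3 Ω.
R_{R_b..R_c} = 49.6 + 44.8 = 94.40 Ω.
Voltage divider: V = V_supply · (94.40 / 146.3) = 4.80 × 0.6452 = 3.097 V.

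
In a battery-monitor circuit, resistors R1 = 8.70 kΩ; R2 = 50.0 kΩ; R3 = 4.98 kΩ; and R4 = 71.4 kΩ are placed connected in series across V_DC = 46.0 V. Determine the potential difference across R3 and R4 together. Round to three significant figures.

V ≈ 26.0 V

Series total: ΣR = 8.70 + 50.0 + 4.98 + 71.4 = 135.1 kΩ.
R_{R3..R4} = 4.98 + 71.4 = 76.38 kΩ.
By the voltage-divider rule, V = 46.0 × 76.38/135.1 = 26.01 V.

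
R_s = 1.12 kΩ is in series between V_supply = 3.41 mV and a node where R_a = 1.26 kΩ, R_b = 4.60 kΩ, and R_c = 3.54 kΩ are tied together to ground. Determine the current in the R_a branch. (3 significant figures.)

I ≈ 1.11 µA

Parallel bank: R_p = 1/(1/1.26 + 1/4.60 + 1/3.54) = 0.7731 kΩ.
V_A by voltage divider: V_A = 3.41 × 0.7731/(1.12 + 0.7731) = 1.393 mV.
I(R_a) = V_A / R_a = 1.393/1.26 = 1.105 µA.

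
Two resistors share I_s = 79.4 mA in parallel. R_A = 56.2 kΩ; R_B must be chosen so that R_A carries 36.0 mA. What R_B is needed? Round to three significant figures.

R_B ≈ 46.6 kΩ

The fraction through R_A equals R_B/(R_A+R_B).
With f = 0.4534, R_B = R_A · f/(1−f) = 56.2 × 0.8295 = 46.62 kΩ.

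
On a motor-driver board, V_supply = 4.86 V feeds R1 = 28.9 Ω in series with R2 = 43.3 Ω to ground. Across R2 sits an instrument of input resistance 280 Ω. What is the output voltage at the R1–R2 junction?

V_out ≈ 2.74 V

The load sits in parallel with R2, giving an effective lower resistance R2' = R2·R_L/(R2+R_L) = 37.50 Ω.
Now apply the divider: V_out = 4.86 × 0.5648 = 2.745 V.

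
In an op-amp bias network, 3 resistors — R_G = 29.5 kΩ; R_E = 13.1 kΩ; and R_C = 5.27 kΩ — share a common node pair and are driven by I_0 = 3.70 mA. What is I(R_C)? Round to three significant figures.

I ≈ 2.34 mA

Conductances: ΣG = 1/29.5 + 1/13.1 + 1/5.27 = 0.3000 (1/kΩ).
Current divider: I(R_C) = I_0 · G_k/ΣG = 3.70 × (0.1898/0.3000) = 3.70 × 0.6325 = 2.340 mA.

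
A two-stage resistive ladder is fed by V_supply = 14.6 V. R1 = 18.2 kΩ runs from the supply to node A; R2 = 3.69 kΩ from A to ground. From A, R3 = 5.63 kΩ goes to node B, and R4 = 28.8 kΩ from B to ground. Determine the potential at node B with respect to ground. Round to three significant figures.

V_B ≈ 1.89 V

The second stage (R3 + R4 = 34.43 kΩ) loads node A in parallel with R2.
R2 ‖ (R3+R4) = 3.333 kΩ.
So V_A = 14.6 × 0.1548 = 2.260 V.
Stage 2 is unloaded, so V_B = V_A · R4/(R3+R4) = 2.260 × 28.8/34.43 = 1.890 V.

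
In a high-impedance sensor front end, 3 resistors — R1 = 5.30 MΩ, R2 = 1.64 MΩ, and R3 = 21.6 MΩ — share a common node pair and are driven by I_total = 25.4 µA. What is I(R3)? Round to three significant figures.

Conductances: ΣG = 1/5.30 + 1/1.64 + 1/21.6 = 0.8447 (1/MΩ).
R3 takes the fraction G_k/ΣG = 0.04630/0.8447 = 0.05481, so I = 25.4 × 0.05481 = 1.392 µA.

I ≈ 1.39 µA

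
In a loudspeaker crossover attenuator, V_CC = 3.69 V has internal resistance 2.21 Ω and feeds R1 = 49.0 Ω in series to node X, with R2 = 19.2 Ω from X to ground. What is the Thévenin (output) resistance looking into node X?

R1' = 2.21 + 49.0 = 51.21 Ω (source resistance + R1).
Zeroing V_CC shorts the top of R1' to ground, so R_th = R1' ‖ R2 = 13.96 Ω.

R_th ≈ 14.0 Ω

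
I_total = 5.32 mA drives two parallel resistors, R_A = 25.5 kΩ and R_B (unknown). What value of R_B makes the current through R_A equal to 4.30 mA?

The fraction through R_A equals R_B/(R_A+R_B).
With f = 0.8083, R_B = R_A · f/(1−f) = 25.5 × 4.216 = 107.5 kΩ.

R_B ≈ 107 kΩ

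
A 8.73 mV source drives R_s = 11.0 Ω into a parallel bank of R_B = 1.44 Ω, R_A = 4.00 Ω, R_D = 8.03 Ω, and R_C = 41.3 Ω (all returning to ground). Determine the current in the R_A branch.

Combine the parallel branches: R_p = (1/1.44 + 1/4.00 + 1/8.03 + 1/41.3)⁻¹ = 0.9148 Ω.
V_A by voltage divider: V_A = 8.73 × 0.9148/(11.0 + 0.9148) = 0.6702 mV.
Branch current I = V_A/R_A = 0.6702/4.00 = 0.1676 mA.
(Equivalently: I_total = 0.7327 mA, then current-divider fraction G_k/ΣG = 0.2287.)

I ≈ 0.168 mA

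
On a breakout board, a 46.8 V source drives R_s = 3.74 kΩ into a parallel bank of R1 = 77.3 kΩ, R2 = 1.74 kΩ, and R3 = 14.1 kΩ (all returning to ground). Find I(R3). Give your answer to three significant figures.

I ≈ 0.958 mA

Combine the parallel branches: R_p = (1/77.3 + 1/1.74 + 1/14.1)⁻¹ = 1.518 kΩ.
V_A = 46.8 × 1.518/5.258 = 13.51 V.
I(R3) = V_A / R3 = 13.51/14.1 = 0.9584 mA.
(Equivalently: I_total = 8.900 mA, then current-divider fraction G_k/ΣG = 0.1077.)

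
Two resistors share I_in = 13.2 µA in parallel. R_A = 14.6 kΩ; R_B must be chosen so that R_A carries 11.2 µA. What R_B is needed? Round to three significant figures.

R_B ≈ 81.8 kΩ

The fraction through R_A equals R_B/(R_A+R_B).
With f = 0.8485, R_B = R_A · f/(1−f) = 14.6 × 5.600 = 81.76 kΩ.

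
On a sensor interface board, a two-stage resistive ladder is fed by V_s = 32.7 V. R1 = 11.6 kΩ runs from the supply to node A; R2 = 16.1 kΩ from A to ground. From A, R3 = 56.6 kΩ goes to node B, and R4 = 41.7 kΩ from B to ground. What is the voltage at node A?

V_A ≈ 17.8 V

Looking into the second stage from A: R3 + R4 = 98.30 kΩ appears in parallel with R2.
R2 ‖ (R3+R4) = 13.83 kΩ.
First divider: V_A = V_s · 13.83/(11.6 + 13.83) = 17.79 V.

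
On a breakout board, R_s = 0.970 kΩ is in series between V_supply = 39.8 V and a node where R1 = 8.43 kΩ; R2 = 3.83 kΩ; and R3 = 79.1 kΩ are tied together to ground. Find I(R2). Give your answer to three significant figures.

I ≈ 7.53 mA

Parallel bank: R_p = 1/(1/8.43 + 1/3.83 + 1/79.1) = 2.549 kΩ.
V_A by voltage divider: V_A = 39.8 × 2.549/(0.970 + 2.549) = 28.83 V.
Branch current I = V_A/R2 = 28.83/3.83 = 7.527 mA.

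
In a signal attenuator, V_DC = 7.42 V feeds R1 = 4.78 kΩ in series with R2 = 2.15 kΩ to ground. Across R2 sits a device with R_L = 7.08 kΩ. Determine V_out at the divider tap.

V_out ≈ 1.90 V

First combine the lower leg with the load: R2 ‖ R_L = 1.649 kΩ.
Voltage divider with the loaded lower leg: V_out = 7.42 × 1.649/(4.78 + 1.649) = 7.42 × 0.2565 = 1.903 V.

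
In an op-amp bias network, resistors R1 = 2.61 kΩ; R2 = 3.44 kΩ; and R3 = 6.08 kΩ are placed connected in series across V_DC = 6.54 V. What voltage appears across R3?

V ≈ 3.28 V

ΣR = 2.61 + 3.44 + 6.08 = 12.13 kΩ.
Voltage divider: V = V_DC · (6.080 / 12.13) = 6.54 × 0.5012 = 3.278 V.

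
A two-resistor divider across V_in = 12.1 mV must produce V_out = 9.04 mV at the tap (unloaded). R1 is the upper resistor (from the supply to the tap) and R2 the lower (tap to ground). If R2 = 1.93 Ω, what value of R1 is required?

Required fraction k = V_out/V_in = 0.7471.
So R1 = R2 · (V_in/V_out − 1) = 1.93 × (12.1/9.04 − 1) = 1.93 × 0.3385 = 0.6533 Ω.

R1 ≈ 0.653 Ω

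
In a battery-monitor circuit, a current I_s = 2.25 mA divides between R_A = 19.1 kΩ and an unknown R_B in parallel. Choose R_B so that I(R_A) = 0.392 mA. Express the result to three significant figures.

In a two-way split, I_A/I_s = R_B/(R_A + R_B).
0.392/2.25 = R_B/(R_A + R_B) → R_B = R_A · (0.1742)/(1 − 0.1742) = 19.1 × 0.2110 = 4.030 kΩ.

R_B ≈ 4.03 kΩ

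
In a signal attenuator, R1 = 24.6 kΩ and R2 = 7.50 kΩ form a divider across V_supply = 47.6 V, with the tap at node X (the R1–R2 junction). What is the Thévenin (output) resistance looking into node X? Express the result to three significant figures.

R_th ≈ 5.75 kΩ

Zeroing V_supply shorts the top of R1 to ground, so R_th = R1 ‖ R2 = 5.748 kΩ.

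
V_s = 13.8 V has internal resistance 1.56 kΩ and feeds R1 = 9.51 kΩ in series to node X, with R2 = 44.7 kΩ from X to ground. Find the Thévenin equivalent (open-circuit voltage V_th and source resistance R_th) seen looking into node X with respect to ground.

R1' = 1.56 + 9.51 = 11.07 kΩ (source resistance + R1).
Open-circuit (no load on X): V_th = V_s · R2/(R1' + R2) = 13.8 × 44.7/(11.07 + 44.7) = 11.06 V.
Looking into X with the source shorted: R_th = R1'·R2/(R1'+R2) = 11.07 × 44.7/55.77 = 8.873 kΩ.

V_th ≈ 11.1 V, R_th ≈ 8.87 kΩ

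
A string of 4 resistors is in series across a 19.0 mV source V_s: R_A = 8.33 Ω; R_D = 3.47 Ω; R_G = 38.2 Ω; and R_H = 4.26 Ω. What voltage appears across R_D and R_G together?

V ≈ 14.6 mV

Series total: ΣR = 8.33 + 3.47 + 38.2 + 4.26 = 54.26 Ω.
R_{R_D..R_G} = 3.47 + 38.2 = 41.67 Ω.
By the voltage-divider rule, V = 19.0 × 41.67/54.26 = 14.59 mV.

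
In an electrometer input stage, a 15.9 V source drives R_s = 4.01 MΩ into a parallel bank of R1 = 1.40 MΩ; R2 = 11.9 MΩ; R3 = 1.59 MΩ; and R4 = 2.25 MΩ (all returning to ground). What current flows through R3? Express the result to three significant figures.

Parallel bank: R_p = 1/(1/1.40 + 1/11.9 + 1/1.59 + 1/2.25) = 0.5343 MΩ.
V_A = 15.9 × 0.5343/4.544 = 1.869 V.
Branch current I = V_A/R3 = 1.869/1.59 = 1.176 µA.

I ≈ 1.18 µA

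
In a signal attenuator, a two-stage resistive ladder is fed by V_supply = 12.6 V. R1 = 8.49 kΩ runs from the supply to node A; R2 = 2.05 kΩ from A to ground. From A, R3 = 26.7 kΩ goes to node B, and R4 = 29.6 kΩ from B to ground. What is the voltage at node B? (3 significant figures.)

Node A sees R2 in parallel with the series input of stage 2, R3 + R4 = 56.30 kΩ.
Effective lower resistance at A: R2 ‖ 56.30 = 1.978 kΩ.
So V_A = 12.6 × 0.1890 = 2.381 V.
Then the unloaded second divider: V_B = V_A × R4/(R3+R4) = 2.381 × 0.5258 = 1.252 V.

V_B ≈ 1.25 V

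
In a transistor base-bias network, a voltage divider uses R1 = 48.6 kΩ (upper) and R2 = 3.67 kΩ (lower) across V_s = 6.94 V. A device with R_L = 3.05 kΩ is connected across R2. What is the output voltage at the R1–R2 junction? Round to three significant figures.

V_out ≈ 0.230 V

R2 ‖ R_L = (3.67 × 3.05)/(3.67 + 3.05) = 1.666 kΩ.
Now apply the divider: V_out = 6.94 × 0.03314 = 0.2300 V.
(Unloaded it would be 0.487 V; the load pulls it down.)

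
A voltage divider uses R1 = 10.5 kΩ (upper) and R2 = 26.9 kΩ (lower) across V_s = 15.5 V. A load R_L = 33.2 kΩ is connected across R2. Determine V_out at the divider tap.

V_out ≈ 9.08 V

The load sits in parallel with R2, giving an effective lower resistance R2' = R2·R_L/(R2+R_L) = 14.86 kΩ.
Then V_out = V_s · R2'/(R1 + R2') = 15.5 × 14.86/25.36 = 9.082 V.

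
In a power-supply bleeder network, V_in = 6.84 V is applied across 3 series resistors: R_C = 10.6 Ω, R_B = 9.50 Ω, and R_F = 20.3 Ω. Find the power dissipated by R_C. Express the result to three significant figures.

ΣR = 40.40 Ω → I = 6.84/40.40 = 0.1693 A.
P = I²R = 0.02866 × 10.6 = 0.3038 W.

P ≈ 0.304 W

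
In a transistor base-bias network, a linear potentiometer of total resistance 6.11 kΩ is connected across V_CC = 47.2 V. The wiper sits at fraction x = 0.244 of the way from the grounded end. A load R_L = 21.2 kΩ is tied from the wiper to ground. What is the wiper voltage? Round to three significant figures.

V_out ≈ 10.9 V

Split the track: R_lower = x·R_p = 1.491 kΩ, R_upper = (1−x)·R_p = 4.619 kΩ.
R_L loads the lower segment: effective lower R = 1.393 kΩ.
Then V_out = V_CC · 1.393/(4.619 + 1.393) = 10.94 V.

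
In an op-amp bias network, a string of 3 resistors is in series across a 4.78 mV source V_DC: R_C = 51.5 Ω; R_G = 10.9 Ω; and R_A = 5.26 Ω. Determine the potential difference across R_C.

V ≈ 3.64 mV

ΣR = 51.5 + 10.9 + 5.26 = 67.66 Ω.
Voltage divider: V = V_DC · (51.50 / 67.66) = 4.78 × 0.7612 = 3.638 mV.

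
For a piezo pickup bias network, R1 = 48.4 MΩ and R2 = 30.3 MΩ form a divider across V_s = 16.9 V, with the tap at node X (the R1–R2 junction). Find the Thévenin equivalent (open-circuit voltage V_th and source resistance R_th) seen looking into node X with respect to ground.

V_th ≈ 6.51 V, R_th ≈ 18.6 MΩ

Open-circuit (no load on X): V_th = V_s · R2/(R1 + R2) = 16.9 × 30.3/(48.40 + 30.3) = 6.507 V.
Looking into X with the source shorted: R_th = R1·R2/(R1+R2) = 48.40 × 30.3/78.70 = 18.63 MΩ.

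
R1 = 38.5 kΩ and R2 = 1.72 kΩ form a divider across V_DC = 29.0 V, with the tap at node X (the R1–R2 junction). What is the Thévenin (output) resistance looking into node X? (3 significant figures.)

With V_DC suppressed (replaced by a short), R_th = R1 ‖ R2 = (38.50 × 1.72)/(38.50 + 1.72) = 1.646 kΩ.

R_th ≈ 1.65 kΩ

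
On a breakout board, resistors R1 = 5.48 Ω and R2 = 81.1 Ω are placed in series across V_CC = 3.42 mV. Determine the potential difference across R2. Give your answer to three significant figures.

V ≈ 3.20 mV

ΣR = 5.48 + 81.1 = 86.58 Ω.
Voltage divider: V = V_CC · (81.10 / 86.58) = 3.42 × 0.9367 = 3.204 mV.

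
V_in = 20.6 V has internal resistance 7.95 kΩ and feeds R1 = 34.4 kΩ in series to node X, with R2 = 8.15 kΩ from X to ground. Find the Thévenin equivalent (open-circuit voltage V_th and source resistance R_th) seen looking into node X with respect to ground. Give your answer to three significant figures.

V_th ≈ 3.32 V, R_th ≈ 6.83 kΩ

R1' = 7.95 + 34.4 = 42.35 kΩ (source resistance + R1).
V_th is the unloaded tap voltage: V_in · R2/(R1'+R2) = 20.6 × 0.1614 = 3.325 V.
With V_in suppressed (replaced by a short), R_th = R1' ‖ R2 = (42.35 × 8.15)/(42.35 + 8.15) = 6.835 kΩ.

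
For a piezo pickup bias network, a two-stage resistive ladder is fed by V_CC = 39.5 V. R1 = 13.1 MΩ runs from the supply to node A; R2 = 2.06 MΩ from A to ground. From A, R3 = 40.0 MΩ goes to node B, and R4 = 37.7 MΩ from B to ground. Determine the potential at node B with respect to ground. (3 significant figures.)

V_B ≈ 2.55 V

The second stage (R3 + R4 = 77.70 MΩ) loads node A in parallel with R2.
R2 ‖ (R3+R4) = 2.007 MΩ.
So V_A = 39.5 × 0.1328 = 5.247 V.
Then the unloaded second divider: V_B = V_A × R4/(R3+R4) = 5.247 × 0.4852 = 2.546 V.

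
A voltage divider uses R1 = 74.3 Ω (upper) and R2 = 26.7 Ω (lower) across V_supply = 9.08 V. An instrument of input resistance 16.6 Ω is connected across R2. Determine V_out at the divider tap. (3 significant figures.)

R2 ‖ R_L = (26.7 × 16.6)/(26.7 + 16.6) = 10.24 Ω.
Then V_out = V_supply · R2'/(R1 + R2') = 9.08 × 10.24/84.54 = 1.099 V.

V_out ≈ 1.10 V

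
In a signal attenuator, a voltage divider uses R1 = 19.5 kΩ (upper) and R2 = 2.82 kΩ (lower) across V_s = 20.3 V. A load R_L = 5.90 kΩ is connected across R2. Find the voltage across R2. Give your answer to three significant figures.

V_out ≈ 1.81 V

The load sits in parallel with R2, giving an effective lower resistance R2' = R2·R_L/(R2+R_L) = 1.908 kΩ.
Now apply the divider: V_out = 20.3 × 0.08913 = 1.809 V.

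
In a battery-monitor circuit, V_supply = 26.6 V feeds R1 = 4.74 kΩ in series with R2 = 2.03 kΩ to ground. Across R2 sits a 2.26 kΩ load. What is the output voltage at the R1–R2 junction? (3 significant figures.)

The load sits in parallel with R2, giving an effective lower resistance R2' = R2·R_L/(R2+R_L) = 1.069 kΩ.
Voltage divider with the loaded lower leg: V_out = 26.6 × 1.069/(4.74 + 1.069) = 26.6 × 0.1841 = 4.897 V.

V_out ≈ 4.90 V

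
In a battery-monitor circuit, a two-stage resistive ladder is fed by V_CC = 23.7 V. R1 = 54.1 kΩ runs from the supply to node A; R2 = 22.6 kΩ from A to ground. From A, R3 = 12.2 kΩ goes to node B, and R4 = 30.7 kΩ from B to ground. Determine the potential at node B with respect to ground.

Node A sees R2 in parallel with the series input of stage 2, R3 + R4 = 42.90 kΩ.
R2 ‖ (R3+R4) = 14.80 kΩ.
So V_A = 23.7 × 0.2148 = 5.091 V.
Then the unloaded second divider: V_B = V_A × R4/(R3+R4) = 5.091 × 0.7156 = 3.644 V.

V_B ≈ 3.64 V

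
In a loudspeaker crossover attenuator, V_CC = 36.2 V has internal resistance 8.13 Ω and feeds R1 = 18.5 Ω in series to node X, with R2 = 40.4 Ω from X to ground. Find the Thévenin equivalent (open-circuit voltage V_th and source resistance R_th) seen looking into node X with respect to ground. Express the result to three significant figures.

V_th ≈ 21.8 V, R_th ≈ 16.1 Ω

R1' = 8.13 + 18.5 = 26.63 Ω (source resistance + R1).
Open-circuit (no load on X): V_th = V_CC · R2/(R1' + R2) = 36.2 × 40.4/(26.63 + 40.4) = 21.82 V.
With V_CC suppressed (replaced by a short), R_th = R1' ‖ R2 = (26.63 × 40.4)/(26.63 + 40.4) = 16.05 Ω.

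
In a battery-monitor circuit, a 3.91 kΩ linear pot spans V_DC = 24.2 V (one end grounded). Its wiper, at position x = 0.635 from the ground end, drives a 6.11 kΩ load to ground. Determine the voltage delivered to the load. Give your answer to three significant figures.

V_out ≈ 13.4 V

The pot divides into 1.427 kΩ above the wiper and 2.483 kΩ below.
(x·R_p) ‖ R_L = 1.765 kΩ.
Then V_out = V_DC · 1.765/(1.427 + 1.765) = 13.38 V.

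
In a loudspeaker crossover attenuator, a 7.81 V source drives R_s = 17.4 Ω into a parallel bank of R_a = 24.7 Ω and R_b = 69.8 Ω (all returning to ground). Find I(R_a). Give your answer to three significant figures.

Parallel bank: R_p = 1/(1/24.7 + 1/69.8) = 18.24 Ω.
V_A by voltage divider: V_A = 7.81 × 18.24/(17.4 + 18.24) = 3.997 V.
I(R_a) = V_A / R_a = 3.997/24.7 = 0.1618 A.
(Check via current divider: I_total = 0.2191 A; share G_k/ΣG = 0.7386 → same result.)

I ≈ 0.162 A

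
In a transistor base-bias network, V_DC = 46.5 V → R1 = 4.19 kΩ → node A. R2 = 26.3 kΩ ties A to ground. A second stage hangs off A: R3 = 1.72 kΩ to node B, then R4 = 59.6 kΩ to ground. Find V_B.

V_B ≈ 36.8 V

Node A sees R2 in parallel with the series input of stage 2, R3 + R4 = 61.32 kΩ.
Effective lower resistance at A: R2 ‖ 61.32 = 18.41 kΩ.
First divider: V_A = V_DC · 18.41/(4.19 + 18.41) = 37.88 V.
V_B = V_A × 0.9720 = 36.81 V.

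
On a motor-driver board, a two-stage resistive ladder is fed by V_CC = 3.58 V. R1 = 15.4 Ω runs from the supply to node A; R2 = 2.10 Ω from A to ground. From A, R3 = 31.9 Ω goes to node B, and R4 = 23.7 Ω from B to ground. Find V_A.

V_A ≈ 0.416 V

The second stage (R3 + R4 = 55.60 Ω) loads node A in parallel with R2.
Effective lower resistance at A: R2 ‖ 55.60 = 2.024 Ω.
First divider: V_A = V_CC · 2.024/(15.4 + 2.024) = 0.4158 V.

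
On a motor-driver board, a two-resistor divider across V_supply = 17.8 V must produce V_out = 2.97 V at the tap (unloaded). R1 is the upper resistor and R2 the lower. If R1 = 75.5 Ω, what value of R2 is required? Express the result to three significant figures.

R2 ≈ 15.1 Ω

V_out/V_supply = R2/(R1+R2) = 0.1669.
So R2 = R1 · V_out/(V_supply − V_out) = 75.5 × 2.97/(17.8 − 2.97) = 75.5 × 0.2003 = 15.12 Ω.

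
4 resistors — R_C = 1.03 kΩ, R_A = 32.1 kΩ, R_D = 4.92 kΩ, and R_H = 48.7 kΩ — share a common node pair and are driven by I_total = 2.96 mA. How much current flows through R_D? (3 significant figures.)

I ≈ 0.491 mA

ΣG = 1/1.03 + 1/32.1 + 1/4.92 + 1/48.7 = 1.226.
By the current-divider rule, I = I_total · G_k/ΣG = 2.96 × 0.1658 = 0.4908 mA.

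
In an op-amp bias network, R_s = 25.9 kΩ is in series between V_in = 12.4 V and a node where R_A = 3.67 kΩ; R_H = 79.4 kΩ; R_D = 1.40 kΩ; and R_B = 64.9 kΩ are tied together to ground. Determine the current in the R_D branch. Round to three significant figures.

I ≈ 0.325 mA

Combine the parallel branches: R_p = (1/3.67 + 1/79.4 + 1/1.40 + 1/64.9)⁻¹ = 0.9854 kΩ.
Node voltage V_A = V_in · R_p/(R_s + R_p) = 12.4 × 0.03665 = 0.4545 V.
I(R_D) = V_A / R_D = 0.4545/1.40 = 0.3246 mA.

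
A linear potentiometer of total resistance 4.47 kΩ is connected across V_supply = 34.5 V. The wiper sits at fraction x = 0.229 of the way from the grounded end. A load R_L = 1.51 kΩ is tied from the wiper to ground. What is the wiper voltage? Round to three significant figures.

V_out ≈ 5.19 V

Split the track: R_lower = x·R_p = 1.024 kΩ, R_upper = (1−x)·R_p = 3.446 kΩ.
R_L loads the lower segment: effective lower R = 0.6101 kΩ.
V_out = 34.5 × 0.6101/(3.446 + 0.6101) = 5.189 V.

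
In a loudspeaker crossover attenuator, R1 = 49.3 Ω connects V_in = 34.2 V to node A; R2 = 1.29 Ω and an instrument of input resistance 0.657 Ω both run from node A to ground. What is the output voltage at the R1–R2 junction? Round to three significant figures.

V_out ≈ 0.299 V

The load sits in parallel with R2, giving an effective lower resistance R2' = R2·R_L/(R2+R_L) = 0.4353 Ω.
Now apply the divider: V_out = 34.2 × 0.008752 = 0.2993 V.
(Unloaded it would be 0.872 V; the load pulls it down.)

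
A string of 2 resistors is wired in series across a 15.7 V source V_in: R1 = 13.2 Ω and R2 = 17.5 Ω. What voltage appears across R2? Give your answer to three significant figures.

ΣR = 13.2 + 17.5 = 30.70 Ω.
By the voltage-divider rule, V = 15.7 × 17.50/30.70 = 8.950 V.

V ≈ 8.95 V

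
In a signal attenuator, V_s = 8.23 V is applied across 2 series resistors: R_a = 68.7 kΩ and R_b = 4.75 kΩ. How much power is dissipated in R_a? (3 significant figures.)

P ≈ 0.863 mW

ΣR = 73.45 kΩ → I = 8.23/73.45 = 0.1120 mA.
P(R_a) = I²·R_a = (0.1120)² × 68.7 = 0.8625 mW.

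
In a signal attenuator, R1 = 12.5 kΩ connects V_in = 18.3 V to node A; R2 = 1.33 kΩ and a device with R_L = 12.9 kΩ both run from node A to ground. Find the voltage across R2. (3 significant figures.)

V_out ≈ 1.61 V

The load sits in parallel with R2, giving an effective lower resistance R2' = R2·R_L/(R2+R_L) = 1.206 kΩ.
Voltage divider with the loaded lower leg: V_out = 18.3 × 1.206/(12.5 + 1.206) = 18.3 × 0.08797 = 1.610 V.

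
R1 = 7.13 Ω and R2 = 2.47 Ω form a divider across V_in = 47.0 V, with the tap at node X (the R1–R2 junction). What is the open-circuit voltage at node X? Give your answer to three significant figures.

Open-circuit (no load on X): V_th = V_in · R2/(R1 + R2) = 47.0 × 2.47/(7.130 + 2.47) = 12.09 V.

V_th ≈ 12.1 V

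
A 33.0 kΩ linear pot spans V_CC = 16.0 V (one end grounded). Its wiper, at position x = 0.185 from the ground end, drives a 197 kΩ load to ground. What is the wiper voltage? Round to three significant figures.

V_out ≈ 2.89 V

The pot divides into 26.89 kΩ above the wiper and 6.105 kΩ below.
Lower segment in parallel with the load: 6.105 ‖ 197 = 5.921 kΩ.
V_out = 16.0 × 5.921/(26.89 + 5.921) = 2.887 V.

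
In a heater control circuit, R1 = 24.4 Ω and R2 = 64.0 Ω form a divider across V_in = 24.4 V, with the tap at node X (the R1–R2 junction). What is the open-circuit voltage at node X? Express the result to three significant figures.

V_th ≈ 17.7 V

With X open, the divider is unloaded: V_th = 24.4 × 64.0/88.40 = 17.67 V.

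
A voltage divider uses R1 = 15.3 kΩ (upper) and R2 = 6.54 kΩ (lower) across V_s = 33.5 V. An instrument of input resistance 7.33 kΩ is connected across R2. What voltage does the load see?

V_out ≈ 6.17 V

The load sits in parallel with R2, giving an effective lower resistance R2' = R2·R_L/(R2+R_L) = 3.456 kΩ.
Then V_out = V_s · R2'/(R1 + R2') = 33.5 × 3.456/18.76 = 6.173 V.
(Unloaded it would be 10.0 V; the load pulls it down.)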